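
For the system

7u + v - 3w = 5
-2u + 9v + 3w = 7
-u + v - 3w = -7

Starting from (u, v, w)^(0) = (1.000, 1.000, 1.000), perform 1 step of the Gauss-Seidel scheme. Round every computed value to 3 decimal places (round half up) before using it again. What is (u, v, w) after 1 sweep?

(1.000, 0.667, 2.222)

Iteration 1:
  u = (5 - (1)·1.000 - (-3)·1.000) / (7) = 1.000
  v = (7 - (-2)·1.000 - (3)·1.000) / (9) = 0.667
  w = (-7 - (-1)·1.000 - (1)·0.667) / (-3) = 2.222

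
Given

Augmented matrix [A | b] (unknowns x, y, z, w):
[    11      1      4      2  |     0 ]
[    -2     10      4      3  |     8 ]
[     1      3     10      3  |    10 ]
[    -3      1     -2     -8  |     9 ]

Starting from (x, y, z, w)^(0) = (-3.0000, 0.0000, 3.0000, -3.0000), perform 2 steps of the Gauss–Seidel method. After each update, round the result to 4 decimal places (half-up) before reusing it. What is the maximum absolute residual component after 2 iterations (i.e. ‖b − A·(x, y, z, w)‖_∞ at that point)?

1.8491

Iteration 1:
  x = (0 - (1)·0.0000 - (4)·3.0000 - (2)·-3.0000) / (11) = -0.5455
  y = (8 - (-2)·-0.5455 - (4)·3.0000 - (3)·-3.0000) / (10) = 0.3909
  z = (10 - (1)·-0.5455 - (3)·0.3909 - (3)·-3.0000) / (10) = 1.8373
  w = (9 - (-3)·-0.5455 - (1)·0.3909 - (-2)·1.8373) / (-8) = -1.3309
Iteration 2:
  x = (0 - (1)·0.3909 - (4)·1.8373 - (2)·-1.3309) / (11) = -0.4617
  y = (8 - (-2)·-0.4617 - (4)·1.8373 - (3)·-1.3309) / (10) = 0.3720
  z = (10 - (1)·-0.4617 - (3)·0.3720 - (3)·-1.3309) / (10) = 1.3338
  w = (9 - (-3)·-0.4617 - (1)·0.3720 - (-2)·1.3338) / (-8) = -1.2388
Residual b − A·x = (1.8491, 1.7378, -0.2759, 0.0001); ∞-norm = 1.8491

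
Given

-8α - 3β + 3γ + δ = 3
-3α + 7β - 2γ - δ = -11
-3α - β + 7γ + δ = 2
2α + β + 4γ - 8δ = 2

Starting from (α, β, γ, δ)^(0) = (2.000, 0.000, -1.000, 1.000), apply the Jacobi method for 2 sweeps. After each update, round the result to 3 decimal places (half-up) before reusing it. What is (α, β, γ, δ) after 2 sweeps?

Iteration 1:
  α = (3 - (-3)·0.000 - (3)·-1.000 - (1)·1.000) / (-8) = -0.625
  β = (-11 - (-3)·2.000 - (-2)·-1.000 - (-1)·1.000) / (7) = -0.857
  γ = (2 - (-3)·2.000 - (-1)·0.000 - (1)·1.000) / (7) = 1.000
  δ = (2 - (2)·2.000 - (1)·0.000 - (4)·-1.000) / (-8) = -0.250
Iteration 2:
  α = (3 - (-3)·-0.857 - (3)·1.000 - (1)·-0.250) / (-8) = 0.290
  β = (-11 - (-3)·-0.625 - (-2)·1.000 - (-1)·-0.250) / (7) = -1.589
  γ = (2 - (-3)·-0.625 - (-1)·-0.857 - (1)·-0.250) / (7) = -0.069
  δ = (2 - (2)·-0.625 - (1)·-0.857 - (4)·1.000) / (-8) = -0.013

(0.290, -1.589, -0.069, -0.013)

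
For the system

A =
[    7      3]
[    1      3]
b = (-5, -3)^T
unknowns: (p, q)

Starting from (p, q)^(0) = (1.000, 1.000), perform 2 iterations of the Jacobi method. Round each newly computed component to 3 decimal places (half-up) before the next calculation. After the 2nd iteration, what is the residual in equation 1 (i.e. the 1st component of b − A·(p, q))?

-2.142

Iteration 1:
  p = (-5 - (3)·1.000) / (7) = -1.143
  q = (-3 - (1)·1.000) / (3) = -1.333
Iteration 2:
  p = (-5 - (3)·-1.333) / (7) = -0.143
  q = (-3 - (1)·-1.143) / (3) = -0.619
Residual b − A·x = (-2.142, -1.000)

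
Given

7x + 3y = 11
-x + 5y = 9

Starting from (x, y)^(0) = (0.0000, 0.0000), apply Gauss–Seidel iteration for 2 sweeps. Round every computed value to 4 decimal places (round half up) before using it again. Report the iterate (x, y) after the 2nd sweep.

(0.6653, 1.9331)

Iteration 1:
  x = (11 - (3)·0.0000) / (7) = 1.5714
  y = (9 - (-1)·1.5714) / (5) = 2.1143
Iteration 2:
  x = (11 - (3)·2.1143) / (7) = 0.6653
  y = (9 - (-1)·0.6653) / (5) = 1.9331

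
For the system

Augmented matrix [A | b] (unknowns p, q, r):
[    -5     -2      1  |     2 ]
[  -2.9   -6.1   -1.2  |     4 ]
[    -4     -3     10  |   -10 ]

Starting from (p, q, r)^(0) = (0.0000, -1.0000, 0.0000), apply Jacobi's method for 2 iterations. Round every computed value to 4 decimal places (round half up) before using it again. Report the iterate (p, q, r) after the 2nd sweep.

Iteration 1:
  p = (2 - (-2)·-1.0000 - (1)·0.0000) / (-5) = 0.0000
  q = (4 - (-2.9)·0.0000 - (-1.2)·0.0000) / (-6.1) = -0.6557
  r = (-10 - (-4)·0.0000 - (-3)·-1.0000) / (10) = -1.3000
Iteration 2:
  p = (2 - (-2)·-0.6557 - (1)·-1.3000) / (-5) = -0.3977
  q = (4 - (-2.9)·0.0000 - (-1.2)·-1.3000) / (-6.1) = -0.4000
  r = (-10 - (-4)·0.0000 - (-3)·-0.6557) / (10) = -1.1967

(-0.3977, -0.4000, -1.1967)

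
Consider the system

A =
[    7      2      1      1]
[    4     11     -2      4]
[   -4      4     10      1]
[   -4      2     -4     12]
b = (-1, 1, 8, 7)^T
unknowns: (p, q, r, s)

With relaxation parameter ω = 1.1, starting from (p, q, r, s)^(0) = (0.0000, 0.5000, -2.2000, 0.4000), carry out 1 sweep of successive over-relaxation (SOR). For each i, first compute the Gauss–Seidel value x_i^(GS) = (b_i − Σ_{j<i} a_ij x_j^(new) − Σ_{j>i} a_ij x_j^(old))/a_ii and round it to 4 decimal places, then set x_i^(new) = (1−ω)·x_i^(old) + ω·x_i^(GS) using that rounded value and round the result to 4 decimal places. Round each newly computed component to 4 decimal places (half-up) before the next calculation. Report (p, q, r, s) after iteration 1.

Iteration 1:
  p: GS value = (-1 - (2)·0.5000 - (1)·-2.2000 - (1)·0.4000) / (7) = -0.0286;  p ← (1−ω)·0.0000 + ω·-0.0286 = -0.0315
  q: GS value = (1 - (4)·-0.0315 - (-2)·-2.2000 - (4)·0.4000) / (11) = -0.4431;  q ← (1−ω)·0.5000 + ω·-0.4431 = -0.5374
  r: GS value = (8 - (-4)·-0.0315 - (4)·-0.5374 - (1)·0.4000) / (10) = 0.9624;  r ← (1−ω)·-2.2000 + ω·0.9624 = 1.2786
  s: GS value = (7 - (-4)·-0.0315 - (2)·-0.5374 - (-4)·1.2786) / (12) = 1.0886;  s ← (1−ω)·0.4000 + ω·1.0886 = 1.1575

(-0.0315, -0.5374, 1.2786, 1.1575)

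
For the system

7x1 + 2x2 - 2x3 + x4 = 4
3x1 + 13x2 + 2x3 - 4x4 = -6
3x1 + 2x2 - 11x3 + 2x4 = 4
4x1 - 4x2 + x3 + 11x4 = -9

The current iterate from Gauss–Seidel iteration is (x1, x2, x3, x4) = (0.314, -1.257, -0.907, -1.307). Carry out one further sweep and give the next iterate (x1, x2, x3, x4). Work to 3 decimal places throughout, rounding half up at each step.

(0.858, -0.922, -0.535, -1.417)

One sweep:
  x1 = (4 - (2)·-1.257 - (-2)·-0.907 - (1)·-1.307) / (7) = 0.858
  x2 = (-6 - (3)·0.858 - (2)·-0.907 - (-4)·-1.307) / (13) = -0.922
  x3 = (4 - (3)·0.858 - (2)·-0.922 - (2)·-1.307) / (-11) = -0.535
  x4 = (-9 - (4)·0.858 - (-4)·-0.922 - (1)·-0.535) / (11) = -1.417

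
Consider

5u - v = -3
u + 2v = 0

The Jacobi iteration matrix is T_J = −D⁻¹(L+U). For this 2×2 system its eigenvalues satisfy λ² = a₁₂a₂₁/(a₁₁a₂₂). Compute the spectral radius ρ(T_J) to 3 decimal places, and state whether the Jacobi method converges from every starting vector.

a₁₂a₂₁/(a₁₁a₂₂) = (-1)·(1) / ((5)·(2)) = -0.100000
ρ = √|-0.100000| = √0.100000 = 0.316
ρ < 1, so Jacobi converges

0.316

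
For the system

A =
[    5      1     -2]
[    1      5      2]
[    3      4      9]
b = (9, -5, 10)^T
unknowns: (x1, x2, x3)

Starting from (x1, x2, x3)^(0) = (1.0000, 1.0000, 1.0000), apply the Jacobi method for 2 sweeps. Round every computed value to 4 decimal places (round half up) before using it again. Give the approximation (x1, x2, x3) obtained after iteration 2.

(2.2533, -1.5333, 1.1556)

Iteration 1:
  x1 = (9 - (1)·1.0000 - (-2)·1.0000) / (5) = 2.0000
  x2 = (-5 - (1)·1.0000 - (2)·1.0000) / (5) = -1.6000
  x3 = (10 - (3)·1.0000 - (4)·1.0000) / (9) = 0.3333
Iteration 2:
  x1 = (9 - (1)·-1.6000 - (-2)·0.3333) / (5) = 2.2533
  x2 = (-5 - (1)·2.0000 - (2)·0.3333) / (5) = -1.5333
  x3 = (10 - (3)·2.0000 - (4)·-1.6000) / (9) = 1.1556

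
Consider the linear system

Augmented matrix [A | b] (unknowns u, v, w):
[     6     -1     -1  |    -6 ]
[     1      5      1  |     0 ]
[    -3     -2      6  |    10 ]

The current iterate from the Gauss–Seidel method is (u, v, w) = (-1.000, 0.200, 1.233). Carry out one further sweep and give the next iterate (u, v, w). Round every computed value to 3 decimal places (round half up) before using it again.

(-0.761, -0.094, 1.255)

One sweep:
  u = (-6 - (-1)·0.200 - (-1)·1.233) / (6) = -0.761
  v = (0 - (1)·-0.761 - (1)·1.233) / (5) = -0.094
  w = (10 - (-3)·-0.761 - (-2)·-0.094) / (6) = 1.255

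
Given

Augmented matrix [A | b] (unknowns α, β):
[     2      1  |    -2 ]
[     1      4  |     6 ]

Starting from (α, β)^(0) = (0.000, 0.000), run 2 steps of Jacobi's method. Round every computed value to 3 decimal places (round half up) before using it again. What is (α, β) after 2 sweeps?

Iteration 1:
  α = (-2 - (1)·0.000) / (2) = -1.000
  β = (6 - (1)·0.000) / (4) = 1.500
Iteration 2:
  α = (-2 - (1)·1.500) / (2) = -1.750
  β = (6 - (1)·-1.000) / (4) = 1.750

(-1.750, 1.750)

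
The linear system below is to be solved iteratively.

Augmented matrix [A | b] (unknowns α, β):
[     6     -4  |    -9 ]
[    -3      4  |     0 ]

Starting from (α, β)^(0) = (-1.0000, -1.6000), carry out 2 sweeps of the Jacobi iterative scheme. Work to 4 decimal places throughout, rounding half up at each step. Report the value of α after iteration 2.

Iteration 1:
  α = (-9 - (-4)·-1.6000) / (6) = -2.5667
  β = (0 - (-3)·-1.0000) / (4) = -0.7500
Iteration 2:
  α = (-9 - (-4)·-0.7500) / (6) = -2.0000
  β = (0 - (-3)·-2.5667) / (4) = -1.9250

-2.0000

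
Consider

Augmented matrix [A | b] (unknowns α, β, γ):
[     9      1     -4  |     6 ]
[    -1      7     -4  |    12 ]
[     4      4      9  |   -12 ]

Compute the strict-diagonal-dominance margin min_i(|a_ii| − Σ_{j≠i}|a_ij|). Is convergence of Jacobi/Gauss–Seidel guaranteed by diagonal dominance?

1

row 1: |9| − (1+4) = 4
row 2: |7| − (1+4) = 2
row 3: |9| − (4+4) = 1
minimum over rows = 1 → strictly diagonally dominant (convergence guaranteed)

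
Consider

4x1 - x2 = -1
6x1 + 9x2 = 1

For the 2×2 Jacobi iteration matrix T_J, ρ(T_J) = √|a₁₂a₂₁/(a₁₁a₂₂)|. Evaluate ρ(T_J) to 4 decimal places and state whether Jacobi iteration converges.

a₁₂a₂₁/(a₁₁a₂₂) = (-1)·(6) / ((4)·(9)) = -0.166667
ρ = √|-0.166667| = √0.166667 = 0.4082
ρ < 1, so Jacobi converges

0.4082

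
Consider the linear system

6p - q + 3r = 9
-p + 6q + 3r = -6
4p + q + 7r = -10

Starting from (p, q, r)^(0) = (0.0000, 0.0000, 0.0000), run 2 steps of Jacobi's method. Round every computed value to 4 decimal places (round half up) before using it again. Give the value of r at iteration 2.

-2.1429

Iteration 1:
  p = (9 - (-1)·0.0000 - (3)·0.0000) / (6) = 1.5000
  q = (-6 - (-1)·0.0000 - (3)·0.0000) / (6) = -1.0000
  r = (-10 - (4)·0.0000 - (1)·0.0000) / (7) = -1.4286
Iteration 2:
  p = (9 - (-1)·-1.0000 - (3)·-1.4286) / (6) = 2.0476
  q = (-6 - (-1)·1.5000 - (3)·-1.4286) / (6) = -0.0357
  r = (-10 - (4)·1.5000 - (1)·-1.0000) / (7) = -2.1429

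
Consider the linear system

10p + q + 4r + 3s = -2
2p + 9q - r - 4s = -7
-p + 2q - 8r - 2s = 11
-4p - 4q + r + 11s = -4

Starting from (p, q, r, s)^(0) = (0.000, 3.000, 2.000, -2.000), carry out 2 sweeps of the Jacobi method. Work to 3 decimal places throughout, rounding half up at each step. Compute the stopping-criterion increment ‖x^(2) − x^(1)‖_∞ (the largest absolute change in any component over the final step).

Iteration 1:
  p = (-2 - (1)·3.000 - (4)·2.000 - (3)·-2.000) / (10) = -0.700
  q = (-7 - (2)·0.000 - (-1)·2.000 - (-4)·-2.000) / (9) = -1.444
  r = (11 - (-1)·0.000 - (2)·3.000 - (-2)·-2.000) / (-8) = -0.125
  s = (-4 - (-4)·0.000 - (-4)·3.000 - (1)·2.000) / (11) = 0.545
Iteration 2:
  p = (-2 - (1)·-1.444 - (4)·-0.125 - (3)·0.545) / (10) = -0.169
  q = (-7 - (2)·-0.700 - (-1)·-0.125 - (-4)·0.545) / (9) = -0.394
  r = (11 - (-1)·-0.700 - (2)·-1.444 - (-2)·0.545) / (-8) = -1.785
  s = (-4 - (-4)·-0.700 - (-4)·-1.444 - (1)·-0.125) / (11) = -1.132
Change: (0.531, 1.050, -1.660, -1.677) → max |·| = 1.677

1.677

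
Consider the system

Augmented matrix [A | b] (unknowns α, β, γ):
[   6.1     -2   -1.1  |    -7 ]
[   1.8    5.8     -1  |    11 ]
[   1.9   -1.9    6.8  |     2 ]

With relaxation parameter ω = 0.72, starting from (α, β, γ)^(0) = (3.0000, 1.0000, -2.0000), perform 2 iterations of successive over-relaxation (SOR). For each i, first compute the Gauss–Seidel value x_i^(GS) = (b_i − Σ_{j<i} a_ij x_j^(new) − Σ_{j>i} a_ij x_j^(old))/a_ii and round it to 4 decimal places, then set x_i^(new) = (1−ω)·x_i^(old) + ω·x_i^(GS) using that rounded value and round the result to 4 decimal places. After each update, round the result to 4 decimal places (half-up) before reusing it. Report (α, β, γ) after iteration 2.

(-0.5070, 1.8626, 0.6703)

Iteration 1:
  α: GS value = (-7 - (-2)·1.0000 - (-1.1)·-2.0000) / (6.1) = -1.1803;  α ← (1−ω)·3.0000 + ω·-1.1803 = -0.0098
  β: GS value = (11 - (1.8)·-0.0098 - (-1)·-2.0000) / (5.8) = 1.5548;  β ← (1−ω)·1.0000 + ω·1.5548 = 1.3995
  γ: GS value = (2 - (1.9)·-0.0098 - (-1.9)·1.3995) / (6.8) = 0.6879;  γ ← (1−ω)·-2.0000 + ω·0.6879 = -0.0647
Iteration 2:
  α: GS value = (-7 - (-2)·1.3995 - (-1.1)·-0.0647) / (6.1) = -0.7004;  α ← (1−ω)·-0.0098 + ω·-0.7004 = -0.5070
  β: GS value = (11 - (1.8)·-0.5070 - (-1)·-0.0647) / (5.8) = 2.0427;  β ← (1−ω)·1.3995 + ω·2.0427 = 1.8626
  γ: GS value = (2 - (1.9)·-0.5070 - (-1.9)·1.8626) / (6.8) = 0.9562;  γ ← (1−ω)·-0.0647 + ω·0.9562 = 0.6703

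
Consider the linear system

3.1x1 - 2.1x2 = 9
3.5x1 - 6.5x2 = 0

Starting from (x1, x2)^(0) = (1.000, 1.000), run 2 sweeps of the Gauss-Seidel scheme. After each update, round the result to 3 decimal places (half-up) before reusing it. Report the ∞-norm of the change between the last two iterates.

Iteration 1:
  x1 = (9 - (-2.1)·1.000) / (3.1) = 3.581
  x2 = (0 - (3.5)·3.581) / (-6.5) = 1.928
Iteration 2:
  x1 = (9 - (-2.1)·1.928) / (3.1) = 4.209
  x2 = (0 - (3.5)·4.209) / (-6.5) = 2.266
Change: (0.628, 0.338) → max |·| = 0.628

0.628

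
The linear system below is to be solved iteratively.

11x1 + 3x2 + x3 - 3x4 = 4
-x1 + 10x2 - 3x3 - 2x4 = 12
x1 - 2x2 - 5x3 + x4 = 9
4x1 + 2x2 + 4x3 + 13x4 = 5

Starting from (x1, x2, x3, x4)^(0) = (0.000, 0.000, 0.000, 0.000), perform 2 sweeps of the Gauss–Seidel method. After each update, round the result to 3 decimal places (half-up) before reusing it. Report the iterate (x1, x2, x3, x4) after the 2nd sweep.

Iteration 1:
  x1 = (4 - (3)·0.000 - (1)·0.000 - (-3)·0.000) / (11) = 0.364
  x2 = (12 - (-1)·0.364 - (-3)·0.000 - (-2)·0.000) / (10) = 1.236
  x3 = (9 - (1)·0.364 - (-2)·1.236 - (1)·0.000) / (-5) = -2.222
  x4 = (5 - (4)·0.364 - (2)·1.236 - (4)·-2.222) / (13) = 0.766
Iteration 2:
  x1 = (4 - (3)·1.236 - (1)·-2.222 - (-3)·0.766) / (11) = 0.437
  x2 = (12 - (-1)·0.437 - (-3)·-2.222 - (-2)·0.766) / (10) = 0.730
  x3 = (9 - (1)·0.437 - (-2)·0.730 - (1)·0.766) / (-5) = -1.851
  x4 = (5 - (4)·0.437 - (2)·0.730 - (4)·-1.851) / (13) = 0.707

(0.437, 0.730, -1.851, 0.707)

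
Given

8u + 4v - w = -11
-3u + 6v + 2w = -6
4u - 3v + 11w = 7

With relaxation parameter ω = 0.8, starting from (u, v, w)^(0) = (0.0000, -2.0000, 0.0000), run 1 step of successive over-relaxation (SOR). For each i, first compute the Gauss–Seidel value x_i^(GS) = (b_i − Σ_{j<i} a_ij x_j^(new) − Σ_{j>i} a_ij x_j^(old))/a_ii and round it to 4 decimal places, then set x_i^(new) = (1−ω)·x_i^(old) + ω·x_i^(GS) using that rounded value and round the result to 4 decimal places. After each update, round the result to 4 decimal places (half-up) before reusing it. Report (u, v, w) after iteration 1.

(-0.3000, -1.3200, 0.3084)

Iteration 1:
  u: GS value = (-11 - (4)·-2.0000 - (-1)·0.0000) / (8) = -0.3750;  u ← (1−ω)·0.0000 + ω·-0.3750 = -0.3000
  v: GS value = (-6 - (-3)·-0.3000 - (2)·0.0000) / (6) = -1.1500;  v ← (1−ω)·-2.0000 + ω·-1.1500 = -1.3200
  w: GS value = (7 - (4)·-0.3000 - (-3)·-1.3200) / (11) = 0.3855;  w ← (1−ω)·0.0000 + ω·0.3855 = 0.3084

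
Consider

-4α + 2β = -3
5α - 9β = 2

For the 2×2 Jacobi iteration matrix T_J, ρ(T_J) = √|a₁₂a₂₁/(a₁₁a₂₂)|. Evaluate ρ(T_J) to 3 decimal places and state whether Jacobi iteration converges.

a₁₂a₂₁/(a₁₁a₂₂) = (2)·(5) / ((-4)·(-9)) = 0.277778
ρ = √|0.277778| = √0.277778 = 0.527
ρ < 1, so Jacobi converges

0.527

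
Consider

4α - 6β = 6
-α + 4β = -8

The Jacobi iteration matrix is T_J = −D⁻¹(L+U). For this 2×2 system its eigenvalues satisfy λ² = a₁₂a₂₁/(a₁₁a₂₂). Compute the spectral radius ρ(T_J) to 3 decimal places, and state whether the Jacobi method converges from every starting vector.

a₁₂a₂₁/(a₁₁a₂₂) = (-6)·(-1) / ((4)·(4)) = 0.375000
ρ = √|0.375000| = √0.375000 = 0.612
ρ < 1, so Jacobi converges

0.612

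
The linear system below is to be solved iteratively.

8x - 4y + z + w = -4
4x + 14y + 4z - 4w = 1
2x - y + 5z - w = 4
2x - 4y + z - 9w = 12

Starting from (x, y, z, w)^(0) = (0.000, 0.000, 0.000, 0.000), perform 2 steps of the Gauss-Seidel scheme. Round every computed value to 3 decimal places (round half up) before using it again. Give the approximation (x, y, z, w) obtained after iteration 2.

(-0.345, -0.535, 0.546, -1.112)

Iteration 1:
  x = (-4 - (-4)·0.000 - (1)·0.000 - (1)·0.000) / (8) = -0.500
  y = (1 - (4)·-0.500 - (4)·0.000 - (-4)·0.000) / (14) = 0.214
  z = (4 - (2)·-0.500 - (-1)·0.214 - (-1)·0.000) / (5) = 1.043
  w = (12 - (2)·-0.500 - (-4)·0.214 - (1)·1.043) / (-9) = -1.424
Iteration 2:
  x = (-4 - (-4)·0.214 - (1)·1.043 - (1)·-1.424) / (8) = -0.345
  y = (1 - (4)·-0.345 - (4)·1.043 - (-4)·-1.424) / (14) = -0.535
  z = (4 - (2)·-0.345 - (-1)·-0.535 - (-1)·-1.424) / (5) = 0.546
  w = (12 - (2)·-0.345 - (-4)·-0.535 - (1)·0.546) / (-9) = -1.112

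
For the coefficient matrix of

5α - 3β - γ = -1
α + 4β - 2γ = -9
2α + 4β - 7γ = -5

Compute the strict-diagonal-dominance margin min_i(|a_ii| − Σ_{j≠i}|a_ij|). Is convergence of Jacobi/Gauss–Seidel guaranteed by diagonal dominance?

row 1: |5| − (3+1) = 1
row 2: |4| − (1+2) = 1
row 3: |-7| − (2+4) = 1
minimum over rows = 1 → strictly diagonally dominant (convergence guaranteed)

1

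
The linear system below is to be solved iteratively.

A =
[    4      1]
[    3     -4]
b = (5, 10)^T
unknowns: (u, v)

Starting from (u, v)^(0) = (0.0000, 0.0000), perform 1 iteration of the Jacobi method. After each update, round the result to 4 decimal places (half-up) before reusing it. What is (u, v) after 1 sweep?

Iteration 1:
  u = (5 - (1)·0.0000) / (4) = 1.2500
  v = (10 - (3)·0.0000) / (-4) = -2.5000

(1.2500, -2.5000)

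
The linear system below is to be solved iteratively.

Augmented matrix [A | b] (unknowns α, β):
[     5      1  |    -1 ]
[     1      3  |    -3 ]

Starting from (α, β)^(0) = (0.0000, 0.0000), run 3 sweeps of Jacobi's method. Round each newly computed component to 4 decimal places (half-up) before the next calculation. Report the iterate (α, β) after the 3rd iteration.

Iteration 1:
  α = (-1 - (1)·0.0000) / (5) = -0.2000
  β = (-3 - (1)·0.0000) / (3) = -1.0000
Iteration 2:
  α = (-1 - (1)·-1.0000) / (5) = 0.0000
  β = (-3 - (1)·-0.2000) / (3) = -0.9333
Iteration 3:
  α = (-1 - (1)·-0.9333) / (5) = -0.0133
  β = (-3 - (1)·0.0000) / (3) = -1.0000

(-0.0133, -1.0000)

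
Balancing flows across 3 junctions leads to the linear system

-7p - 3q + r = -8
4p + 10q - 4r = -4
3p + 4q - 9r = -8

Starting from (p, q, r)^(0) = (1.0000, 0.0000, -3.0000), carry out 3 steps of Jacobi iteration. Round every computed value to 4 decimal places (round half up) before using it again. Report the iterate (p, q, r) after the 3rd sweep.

Iteration 1:
  p = (-8 - (-3)·0.0000 - (1)·-3.0000) / (-7) = 0.7143
  q = (-4 - (4)·1.0000 - (-4)·-3.0000) / (10) = -2.0000
  r = (-8 - (3)·1.0000 - (4)·0.0000) / (-9) = 1.2222
Iteration 2:
  p = (-8 - (-3)·-2.0000 - (1)·1.2222) / (-7) = 2.1746
  q = (-4 - (4)·0.7143 - (-4)·1.2222) / (10) = -0.1968
  r = (-8 - (3)·0.7143 - (4)·-2.0000) / (-9) = 0.2381
Iteration 3:
  p = (-8 - (-3)·-0.1968 - (1)·0.2381) / (-7) = 1.2612
  q = (-4 - (4)·2.1746 - (-4)·0.2381) / (10) = -1.1746
  r = (-8 - (3)·2.1746 - (4)·-0.1968) / (-9) = 1.5263

(1.2612, -1.1746, 1.5263)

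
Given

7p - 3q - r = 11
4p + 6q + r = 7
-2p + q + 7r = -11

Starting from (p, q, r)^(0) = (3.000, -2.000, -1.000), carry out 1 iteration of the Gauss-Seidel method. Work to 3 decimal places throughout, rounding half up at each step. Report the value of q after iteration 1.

0.953

Iteration 1:
  p = (11 - (-3)·-2.000 - (-1)·-1.000) / (7) = 0.571
  q = (7 - (4)·0.571 - (1)·-1.000) / (6) = 0.953
  r = (-11 - (-2)·0.571 - (1)·0.953) / (7) = -1.544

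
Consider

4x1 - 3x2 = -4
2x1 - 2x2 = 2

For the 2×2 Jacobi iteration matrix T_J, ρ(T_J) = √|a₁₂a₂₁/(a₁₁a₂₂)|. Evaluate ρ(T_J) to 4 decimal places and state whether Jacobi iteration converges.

0.8660

a₁₂a₂₁/(a₁₁a₂₂) = (-3)·(2) / ((4)·(-2)) = 0.750000
ρ = √|0.750000| = √0.750000 = 0.8660
ρ < 1, so Jacobi converges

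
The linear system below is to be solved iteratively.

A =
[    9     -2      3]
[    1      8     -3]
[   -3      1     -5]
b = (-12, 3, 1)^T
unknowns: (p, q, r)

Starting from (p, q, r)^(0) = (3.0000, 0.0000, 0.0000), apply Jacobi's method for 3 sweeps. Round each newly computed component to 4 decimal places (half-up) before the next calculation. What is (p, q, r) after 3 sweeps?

(-1.5796, 0.6833, 0.1584)

Iteration 1:
  p = (-12 - (-2)·0.0000 - (3)·0.0000) / (9) = -1.3333
  q = (3 - (1)·3.0000 - (-3)·0.0000) / (8) = 0.0000
  r = (1 - (-3)·3.0000 - (1)·0.0000) / (-5) = -2.0000
Iteration 2:
  p = (-12 - (-2)·0.0000 - (3)·-2.0000) / (9) = -0.6667
  q = (3 - (1)·-1.3333 - (-3)·-2.0000) / (8) = -0.2083
  r = (1 - (-3)·-1.3333 - (1)·0.0000) / (-5) = 0.6000
Iteration 3:
  p = (-12 - (-2)·-0.2083 - (3)·0.6000) / (9) = -1.5796
  q = (3 - (1)·-0.6667 - (-3)·0.6000) / (8) = 0.6833
  r = (1 - (-3)·-0.6667 - (1)·-0.2083) / (-5) = 0.1584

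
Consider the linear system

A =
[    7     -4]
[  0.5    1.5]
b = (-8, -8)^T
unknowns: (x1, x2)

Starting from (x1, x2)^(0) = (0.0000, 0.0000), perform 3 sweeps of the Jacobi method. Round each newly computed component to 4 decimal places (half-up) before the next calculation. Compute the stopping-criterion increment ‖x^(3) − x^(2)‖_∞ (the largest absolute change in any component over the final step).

Iteration 1:
  x1 = (-8 - (-4)·0.0000) / (7) = -1.1429
  x2 = (-8 - (0.5)·0.0000) / (1.5) = -5.3333
Iteration 2:
  x1 = (-8 - (-4)·-5.3333) / (7) = -4.1905
  x2 = (-8 - (0.5)·-1.1429) / (1.5) = -4.9524
Iteration 3:
  x1 = (-8 - (-4)·-4.9524) / (7) = -3.9728
  x2 = (-8 - (0.5)·-4.1905) / (1.5) = -3.9365
Change: (0.2177, 1.0159) → max |·| = 1.0159

1.0159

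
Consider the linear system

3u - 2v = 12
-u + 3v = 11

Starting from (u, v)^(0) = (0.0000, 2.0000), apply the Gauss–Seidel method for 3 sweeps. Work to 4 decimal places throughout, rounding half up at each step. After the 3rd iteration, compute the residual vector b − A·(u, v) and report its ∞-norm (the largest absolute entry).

0.3403

Iteration 1:
  u = (12 - (-2)·2.0000) / (3) = 5.3333
  v = (11 - (-1)·5.3333) / (3) = 5.4444
Iteration 2:
  u = (12 - (-2)·5.4444) / (3) = 7.6296
  v = (11 - (-1)·7.6296) / (3) = 6.2099
Iteration 3:
  u = (12 - (-2)·6.2099) / (3) = 8.1399
  v = (11 - (-1)·8.1399) / (3) = 6.3800
Residual b − A·x = (0.3403, -0.0001); ∞-norm = 0.3403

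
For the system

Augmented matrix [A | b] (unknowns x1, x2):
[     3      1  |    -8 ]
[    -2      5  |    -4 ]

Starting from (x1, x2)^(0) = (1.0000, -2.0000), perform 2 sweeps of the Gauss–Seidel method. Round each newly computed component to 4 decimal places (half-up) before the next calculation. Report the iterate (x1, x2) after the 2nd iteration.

(-2.1333, -1.6533)

Iteration 1:
  x1 = (-8 - (1)·-2.0000) / (3) = -2.0000
  x2 = (-4 - (-2)·-2.0000) / (5) = -1.6000
Iteration 2:
  x1 = (-8 - (1)·-1.6000) / (3) = -2.1333
  x2 = (-4 - (-2)·-2.1333) / (5) = -1.6533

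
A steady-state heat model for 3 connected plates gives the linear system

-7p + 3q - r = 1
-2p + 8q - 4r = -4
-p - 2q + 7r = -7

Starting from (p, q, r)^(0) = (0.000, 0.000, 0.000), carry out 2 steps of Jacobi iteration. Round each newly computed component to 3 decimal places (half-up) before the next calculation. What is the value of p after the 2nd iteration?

Iteration 1:
  p = (1 - (3)·0.000 - (-1)·0.000) / (-7) = -0.143
  q = (-4 - (-2)·0.000 - (-4)·0.000) / (8) = -0.500
  r = (-7 - (-1)·0.000 - (-2)·0.000) / (7) = -1.000
Iteration 2:
  p = (1 - (3)·-0.500 - (-1)·-1.000) / (-7) = -0.214
  q = (-4 - (-2)·-0.143 - (-4)·-1.000) / (8) = -1.036
  r = (-7 - (-1)·-0.143 - (-2)·-0.500) / (7) = -1.163

-0.214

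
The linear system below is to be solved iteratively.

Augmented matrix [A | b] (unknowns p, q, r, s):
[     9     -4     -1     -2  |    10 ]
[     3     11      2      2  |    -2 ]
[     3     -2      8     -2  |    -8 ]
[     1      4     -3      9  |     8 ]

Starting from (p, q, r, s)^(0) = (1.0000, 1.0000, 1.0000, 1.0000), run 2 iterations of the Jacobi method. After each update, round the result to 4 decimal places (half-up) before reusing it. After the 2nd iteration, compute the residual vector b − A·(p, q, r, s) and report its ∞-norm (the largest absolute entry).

4.8453

Iteration 1:
  p = (10 - (-4)·1.0000 - (-1)·1.0000 - (-2)·1.0000) / (9) = 1.8889
  q = (-2 - (3)·1.0000 - (2)·1.0000 - (2)·1.0000) / (11) = -0.8182
  r = (-8 - (3)·1.0000 - (-2)·1.0000 - (-2)·1.0000) / (8) = -0.8750
  s = (8 - (1)·1.0000 - (4)·1.0000 - (-3)·1.0000) / (9) = 0.6667
Iteration 2:
  p = (10 - (-4)·-0.8182 - (-1)·-0.8750 - (-2)·0.6667) / (9) = 0.7984
  q = (-2 - (3)·1.8889 - (2)·-0.8750 - (2)·0.6667) / (11) = -0.6591
  r = (-8 - (3)·1.8889 - (-2)·-0.8182 - (-2)·0.6667) / (8) = -1.7462
  s = (8 - (1)·1.8889 - (4)·-0.8182 - (-3)·-0.8750) / (9) = 0.7510
Residual b − A·x = (-0.0662, 4.8453, 3.7582, -2.1596); ∞-norm = 4.8453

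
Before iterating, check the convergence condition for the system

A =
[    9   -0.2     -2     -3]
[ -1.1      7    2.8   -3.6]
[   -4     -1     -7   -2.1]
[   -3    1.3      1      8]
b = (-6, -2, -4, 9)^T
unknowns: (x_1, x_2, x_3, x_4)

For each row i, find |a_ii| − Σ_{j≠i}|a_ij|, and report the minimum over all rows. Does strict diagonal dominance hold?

-0.5

row 1: |9| − (0.2+2+3) = 3.8
row 2: |7| − (1.1+2.8+3.6) = -0.5
row 3: |-7| − (4+1+2.1) = -0.1
row 4: |8| − (3+1.3+1) = 2.7
minimum over rows = -0.5 → not strictly diagonally dominant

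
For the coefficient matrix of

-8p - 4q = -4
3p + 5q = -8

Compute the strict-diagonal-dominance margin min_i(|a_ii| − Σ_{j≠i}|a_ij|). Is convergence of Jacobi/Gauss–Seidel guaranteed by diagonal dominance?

row 1: |-8| − (4) = 4
row 2: |5| − (3) = 2
minimum over rows = 2 → strictly diagonally dominant (convergence guaranteed)

2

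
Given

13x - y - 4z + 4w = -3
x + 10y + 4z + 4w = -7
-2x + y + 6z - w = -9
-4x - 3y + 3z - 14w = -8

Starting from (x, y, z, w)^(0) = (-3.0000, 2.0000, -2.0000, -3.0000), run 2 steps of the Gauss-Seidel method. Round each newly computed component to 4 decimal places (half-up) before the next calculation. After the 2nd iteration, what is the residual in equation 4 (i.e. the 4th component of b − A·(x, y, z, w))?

Iteration 1:
  x = (-3 - (-1)·2.0000 - (-4)·-2.0000 - (4)·-3.0000) / (13) = 0.2308
  y = (-7 - (1)·0.2308 - (4)·-2.0000 - (4)·-3.0000) / (10) = 1.2769
  z = (-9 - (-2)·0.2308 - (1)·1.2769 - (-1)·-3.0000) / (6) = -2.1359
  w = (-8 - (-4)·0.2308 - (-3)·1.2769 - (3)·-2.1359) / (-14) = -0.2258
Iteration 2:
  x = (-3 - (-1)·1.2769 - (-4)·-2.1359 - (4)·-0.2258) / (13) = -0.7203
  y = (-7 - (1)·-0.7203 - (4)·-2.1359 - (4)·-0.2258) / (10) = 0.3167
  z = (-9 - (-2)·-0.7203 - (1)·0.3167 - (-1)·-0.2258) / (6) = -1.8305
  w = (-8 - (-4)·-0.7203 - (-3)·0.3167 - (3)·-1.8305) / (-14) = 0.3171
Residual b − A·x = (-1.9098, -3.3931, 0.5428, -0.0002)

-0.0002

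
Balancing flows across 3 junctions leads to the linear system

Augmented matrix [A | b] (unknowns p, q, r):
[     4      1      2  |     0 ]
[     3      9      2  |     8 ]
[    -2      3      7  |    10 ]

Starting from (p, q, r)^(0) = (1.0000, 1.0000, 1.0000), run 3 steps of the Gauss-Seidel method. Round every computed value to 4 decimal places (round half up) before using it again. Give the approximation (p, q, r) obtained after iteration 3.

Iteration 1:
  p = (0 - (1)·1.0000 - (2)·1.0000) / (4) = -0.7500
  q = (8 - (3)·-0.7500 - (2)·1.0000) / (9) = 0.9167
  r = (10 - (-2)·-0.7500 - (3)·0.9167) / (7) = 0.8214
Iteration 2:
  p = (0 - (1)·0.9167 - (2)·0.8214) / (4) = -0.6399
  q = (8 - (3)·-0.6399 - (2)·0.8214) / (9) = 0.9197
  r = (10 - (-2)·-0.6399 - (3)·0.9197) / (7) = 0.8516
Iteration 3:
  p = (0 - (1)·0.9197 - (2)·0.8516) / (4) = -0.6557
  q = (8 - (3)·-0.6557 - (2)·0.8516) / (9) = 0.9182
  r = (10 - (-2)·-0.6557 - (3)·0.9182) / (7) = 0.8477

(-0.6557, 0.9182, 0.8477)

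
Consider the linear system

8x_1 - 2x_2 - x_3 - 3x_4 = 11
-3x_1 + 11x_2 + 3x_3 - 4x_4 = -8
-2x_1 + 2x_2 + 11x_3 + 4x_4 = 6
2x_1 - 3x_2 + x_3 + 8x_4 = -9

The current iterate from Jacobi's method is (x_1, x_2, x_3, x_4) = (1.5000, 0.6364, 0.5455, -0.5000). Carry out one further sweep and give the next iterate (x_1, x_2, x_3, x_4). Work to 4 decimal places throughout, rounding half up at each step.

(1.4148, -0.6488, 0.8843, -1.3295)

One sweep:
  x_1 = (11 - (-2)·0.6364 - (-1)·0.5455 - (-3)·-0.5000) / (8) = 1.4148
  x_2 = (-8 - (-3)·1.5000 - (3)·0.5455 - (-4)·-0.5000) / (11) = -0.6488
  x_3 = (6 - (-2)·1.5000 - (2)·0.6364 - (4)·-0.5000) / (11) = 0.8843
  x_4 = (-9 - (2)·1.5000 - (-3)·0.6364 - (1)·0.5455) / (8) = -1.3295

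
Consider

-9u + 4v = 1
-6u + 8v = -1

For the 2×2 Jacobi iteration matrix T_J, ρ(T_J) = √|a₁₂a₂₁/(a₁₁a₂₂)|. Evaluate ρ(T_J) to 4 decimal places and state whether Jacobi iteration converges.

a₁₂a₂₁/(a₁₁a₂₂) = (4)·(-6) / ((-9)·(8)) = 0.333333
ρ = √|0.333333| = √0.333333 = 0.5774
ρ < 1, so Jacobi converges

0.5774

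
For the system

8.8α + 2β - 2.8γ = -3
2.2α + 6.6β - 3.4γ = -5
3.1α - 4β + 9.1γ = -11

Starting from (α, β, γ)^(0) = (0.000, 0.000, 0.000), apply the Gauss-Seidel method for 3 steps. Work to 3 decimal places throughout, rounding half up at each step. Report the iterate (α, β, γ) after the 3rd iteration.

(-0.547, -1.372, -1.626)

Iteration 1:
  α = (-3 - (2)·0.000 - (-2.8)·0.000) / (8.8) = -0.341
  β = (-5 - (2.2)·-0.341 - (-3.4)·0.000) / (6.6) = -0.644
  γ = (-11 - (3.1)·-0.341 - (-4)·-0.644) / (9.1) = -1.376
Iteration 2:
  α = (-3 - (2)·-0.644 - (-2.8)·-1.376) / (8.8) = -0.632
  β = (-5 - (2.2)·-0.632 - (-3.4)·-1.376) / (6.6) = -1.256
  γ = (-11 - (3.1)·-0.632 - (-4)·-1.256) / (9.1) = -1.546
Iteration 3:
  α = (-3 - (2)·-1.256 - (-2.8)·-1.546) / (8.8) = -0.547
  β = (-5 - (2.2)·-0.547 - (-3.4)·-1.546) / (6.6) = -1.372
  γ = (-11 - (3.1)·-0.547 - (-4)·-1.372) / (9.1) = -1.626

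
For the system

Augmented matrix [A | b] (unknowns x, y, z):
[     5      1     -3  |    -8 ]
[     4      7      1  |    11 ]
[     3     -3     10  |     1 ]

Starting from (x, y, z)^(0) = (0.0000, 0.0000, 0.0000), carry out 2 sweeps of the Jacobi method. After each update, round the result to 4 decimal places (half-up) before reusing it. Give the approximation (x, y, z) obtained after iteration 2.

Iteration 1:
  x = (-8 - (1)·0.0000 - (-3)·0.0000) / (5) = -1.6000
  y = (11 - (4)·0.0000 - (1)·0.0000) / (7) = 1.5714
  z = (1 - (3)·0.0000 - (-3)·0.0000) / (10) = 0.1000
Iteration 2:
  x = (-8 - (1)·1.5714 - (-3)·0.1000) / (5) = -1.8543
  y = (11 - (4)·-1.6000 - (1)·0.1000) / (7) = 2.4714
  z = (1 - (3)·-1.6000 - (-3)·1.5714) / (10) = 1.0514

(-1.8543, 2.4714, 1.0514)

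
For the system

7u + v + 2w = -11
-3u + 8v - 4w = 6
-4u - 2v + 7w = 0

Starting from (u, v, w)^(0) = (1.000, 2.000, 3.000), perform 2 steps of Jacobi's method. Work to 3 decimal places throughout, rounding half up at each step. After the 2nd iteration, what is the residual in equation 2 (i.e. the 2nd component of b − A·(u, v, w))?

-6.455

Iteration 1:
  u = (-11 - (1)·2.000 - (2)·3.000) / (7) = -2.714
  v = (6 - (-3)·1.000 - (-4)·3.000) / (8) = 2.625
  w = (0 - (-4)·1.000 - (-2)·2.000) / (7) = 1.143
Iteration 2:
  u = (-11 - (1)·2.625 - (2)·1.143) / (7) = -2.273
  v = (6 - (-3)·-2.714 - (-4)·1.143) / (8) = 0.304
  w = (0 - (-4)·-2.714 - (-2)·2.625) / (7) = -0.801
Residual b − A·x = (6.209, -6.455, -2.877)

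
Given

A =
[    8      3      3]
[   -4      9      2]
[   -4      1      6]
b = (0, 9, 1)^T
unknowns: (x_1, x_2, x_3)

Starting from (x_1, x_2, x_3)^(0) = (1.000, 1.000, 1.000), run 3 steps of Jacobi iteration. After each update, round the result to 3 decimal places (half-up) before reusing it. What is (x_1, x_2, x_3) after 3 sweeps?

Iteration 1:
  x_1 = (0 - (3)·1.000 - (3)·1.000) / (8) = -0.750
  x_2 = (9 - (-4)·1.000 - (2)·1.000) / (9) = 1.222
  x_3 = (1 - (-4)·1.000 - (1)·1.000) / (6) = 0.667
Iteration 2:
  x_1 = (0 - (3)·1.222 - (3)·0.667) / (8) = -0.708
  x_2 = (9 - (-4)·-0.750 - (2)·0.667) / (9) = 0.518
  x_3 = (1 - (-4)·-0.750 - (1)·1.222) / (6) = -0.537
Iteration 3:
  x_1 = (0 - (3)·0.518 - (3)·-0.537) / (8) = 0.007
  x_2 = (9 - (-4)·-0.708 - (2)·-0.537) / (9) = 0.805
  x_3 = (1 - (-4)·-0.708 - (1)·0.518) / (6) = -0.392

(0.007, 0.805, -0.392)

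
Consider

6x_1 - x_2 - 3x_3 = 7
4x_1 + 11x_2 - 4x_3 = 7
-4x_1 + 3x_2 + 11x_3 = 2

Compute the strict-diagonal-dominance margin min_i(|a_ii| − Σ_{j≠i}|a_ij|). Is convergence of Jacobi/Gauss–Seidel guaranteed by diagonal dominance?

2

row 1: |6| − (1+3) = 2
row 2: |11| − (4+4) = 3
row 3: |11| − (4+3) = 4
minimum over rows = 2 → strictly diagonally dominant (convergence guaranteed)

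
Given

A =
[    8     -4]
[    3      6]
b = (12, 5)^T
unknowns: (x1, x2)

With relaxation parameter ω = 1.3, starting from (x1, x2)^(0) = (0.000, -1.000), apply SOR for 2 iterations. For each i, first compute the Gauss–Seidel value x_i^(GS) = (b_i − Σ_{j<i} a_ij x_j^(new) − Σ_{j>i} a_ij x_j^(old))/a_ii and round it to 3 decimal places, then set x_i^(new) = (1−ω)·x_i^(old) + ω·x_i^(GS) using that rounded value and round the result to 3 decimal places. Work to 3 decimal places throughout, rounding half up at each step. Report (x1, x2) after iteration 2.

(1.910, -0.320)

Iteration 1:
  x1: GS value = (12 - (-4)·-1.000) / (8) = 1.000;  x1 ← (1−ω)·0.000 + ω·1.000 = 1.300
  x2: GS value = (5 - (3)·1.300) / (6) = 0.183;  x2 ← (1−ω)·-1.000 + ω·0.183 = 0.538
Iteration 2:
  x1: GS value = (12 - (-4)·0.538) / (8) = 1.769;  x1 ← (1−ω)·1.300 + ω·1.769 = 1.910
  x2: GS value = (5 - (3)·1.910) / (6) = -0.122;  x2 ← (1−ω)·0.538 + ω·-0.122 = -0.320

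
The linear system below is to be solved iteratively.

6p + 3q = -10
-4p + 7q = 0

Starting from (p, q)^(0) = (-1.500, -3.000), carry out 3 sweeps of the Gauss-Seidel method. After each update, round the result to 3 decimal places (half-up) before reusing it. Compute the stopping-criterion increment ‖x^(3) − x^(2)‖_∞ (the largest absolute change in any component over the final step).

0.415

Iteration 1:
  p = (-10 - (3)·-3.000) / (6) = -0.167
  q = (0 - (-4)·-0.167) / (7) = -0.095
Iteration 2:
  p = (-10 - (3)·-0.095) / (6) = -1.619
  q = (0 - (-4)·-1.619) / (7) = -0.925
Iteration 3:
  p = (-10 - (3)·-0.925) / (6) = -1.204
  q = (0 - (-4)·-1.204) / (7) = -0.688
Change: (0.415, 0.237) → max |·| = 0.415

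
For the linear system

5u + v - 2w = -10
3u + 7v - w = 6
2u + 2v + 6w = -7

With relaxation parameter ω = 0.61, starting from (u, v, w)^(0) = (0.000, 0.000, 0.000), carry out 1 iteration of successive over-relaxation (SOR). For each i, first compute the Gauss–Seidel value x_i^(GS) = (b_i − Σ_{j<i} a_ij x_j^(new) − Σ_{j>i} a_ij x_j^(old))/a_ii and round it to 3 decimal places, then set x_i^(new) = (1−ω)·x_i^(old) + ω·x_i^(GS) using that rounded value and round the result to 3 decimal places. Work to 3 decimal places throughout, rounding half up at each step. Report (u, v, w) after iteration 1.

(-1.220, 0.842, -0.635)

Iteration 1:
  u: GS value = (-10 - (1)·0.000 - (-2)·0.000) / (5) = -2.000;  u ← (1−ω)·0.000 + ω·-2.000 = -1.220
  v: GS value = (6 - (3)·-1.220 - (-1)·0.000) / (7) = 1.380;  v ← (1−ω)·0.000 + ω·1.380 = 0.842
  w: GS value = (-7 - (2)·-1.220 - (2)·0.842) / (6) = -1.041;  w ← (1−ω)·0.000 + ω·-1.041 = -0.635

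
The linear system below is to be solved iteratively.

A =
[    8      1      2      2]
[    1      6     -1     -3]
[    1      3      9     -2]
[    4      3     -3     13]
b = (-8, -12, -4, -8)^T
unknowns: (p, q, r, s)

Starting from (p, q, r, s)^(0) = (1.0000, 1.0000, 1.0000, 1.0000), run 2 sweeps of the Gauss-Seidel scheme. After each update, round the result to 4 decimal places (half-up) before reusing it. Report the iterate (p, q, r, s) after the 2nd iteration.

Iteration 1:
  p = (-8 - (1)·1.0000 - (2)·1.0000 - (2)·1.0000) / (8) = -1.6250
  q = (-12 - (1)·-1.6250 - (-1)·1.0000 - (-3)·1.0000) / (6) = -1.0625
  r = (-4 - (1)·-1.6250 - (3)·-1.0625 - (-2)·1.0000) / (9) = 0.3125
  s = (-8 - (4)·-1.6250 - (3)·-1.0625 - (-3)·0.3125) / (13) = 0.2019
Iteration 2:
  p = (-8 - (1)·-1.0625 - (2)·0.3125 - (2)·0.2019) / (8) = -0.9958
  q = (-12 - (1)·-0.9958 - (-1)·0.3125 - (-3)·0.2019) / (6) = -1.6810
  r = (-4 - (1)·-0.9958 - (3)·-1.6810 - (-2)·0.2019) / (9) = 0.2714
  s = (-8 - (4)·-0.9958 - (3)·-1.6810 - (-3)·0.2714) / (13) = 0.1416

(-0.9958, -1.6810, 0.2714, 0.1416)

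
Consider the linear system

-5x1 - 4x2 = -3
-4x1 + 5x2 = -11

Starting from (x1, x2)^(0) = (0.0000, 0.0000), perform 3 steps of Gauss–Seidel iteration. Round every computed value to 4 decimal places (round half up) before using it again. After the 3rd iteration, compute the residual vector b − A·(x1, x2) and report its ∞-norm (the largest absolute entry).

2.8178

Iteration 1:
  x1 = (-3 - (-4)·0.0000) / (-5) = 0.6000
  x2 = (-11 - (-4)·0.6000) / (5) = -1.7200
Iteration 2:
  x1 = (-3 - (-4)·-1.7200) / (-5) = 1.9760
  x2 = (-11 - (-4)·1.9760) / (5) = -0.6192
Iteration 3:
  x1 = (-3 - (-4)·-0.6192) / (-5) = 1.0954
  x2 = (-11 - (-4)·1.0954) / (5) = -1.3237
Residual b − A·x = (-2.8178, 0.0001); ∞-norm = 2.8178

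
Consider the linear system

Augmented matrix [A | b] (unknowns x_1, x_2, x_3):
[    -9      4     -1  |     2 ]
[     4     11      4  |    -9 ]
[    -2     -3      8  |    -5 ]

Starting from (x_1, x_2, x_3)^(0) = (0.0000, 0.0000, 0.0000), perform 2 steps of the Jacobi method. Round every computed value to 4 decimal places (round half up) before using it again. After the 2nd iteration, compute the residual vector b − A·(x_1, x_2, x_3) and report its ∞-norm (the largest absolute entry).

Iteration 1:
  x_1 = (2 - (4)·0.0000 - (-1)·0.0000) / (-9) = -0.2222
  x_2 = (-9 - (4)·0.0000 - (4)·0.0000) / (11) = -0.8182
  x_3 = (-5 - (-2)·0.0000 - (-3)·0.0000) / (8) = -0.6250
Iteration 2:
  x_1 = (2 - (4)·-0.8182 - (-1)·-0.6250) / (-9) = -0.5164
  x_2 = (-9 - (4)·-0.2222 - (4)·-0.6250) / (11) = -0.5101
  x_3 = (-5 - (-2)·-0.2222 - (-3)·-0.8182) / (8) = -0.9874
Residual b − A·x = (-1.5946, 2.6263, 0.3361); ∞-norm = 2.6263

2.6263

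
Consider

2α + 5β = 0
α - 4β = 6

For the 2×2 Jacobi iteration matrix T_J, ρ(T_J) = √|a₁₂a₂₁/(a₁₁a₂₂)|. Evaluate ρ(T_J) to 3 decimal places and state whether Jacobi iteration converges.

0.791

a₁₂a₂₁/(a₁₁a₂₂) = (5)·(1) / ((2)·(-4)) = -0.625000
ρ = √|-0.625000| = √0.625000 = 0.791
ρ < 1, so Jacobi converges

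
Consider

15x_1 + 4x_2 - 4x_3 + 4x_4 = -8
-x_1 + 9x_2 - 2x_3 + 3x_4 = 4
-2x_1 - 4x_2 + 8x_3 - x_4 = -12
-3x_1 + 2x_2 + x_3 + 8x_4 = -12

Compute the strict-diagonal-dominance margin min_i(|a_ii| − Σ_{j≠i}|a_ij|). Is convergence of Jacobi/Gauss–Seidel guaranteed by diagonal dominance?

1

row 1: |15| − (4+4+4) = 3
row 2: |9| − (1+2+3) = 3
row 3: |8| − (2+4+1) = 1
row 4: |8| − (3+2+1) = 2
minimum over rows = 1 → strictly diagonally dominant (convergence guaranteed)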